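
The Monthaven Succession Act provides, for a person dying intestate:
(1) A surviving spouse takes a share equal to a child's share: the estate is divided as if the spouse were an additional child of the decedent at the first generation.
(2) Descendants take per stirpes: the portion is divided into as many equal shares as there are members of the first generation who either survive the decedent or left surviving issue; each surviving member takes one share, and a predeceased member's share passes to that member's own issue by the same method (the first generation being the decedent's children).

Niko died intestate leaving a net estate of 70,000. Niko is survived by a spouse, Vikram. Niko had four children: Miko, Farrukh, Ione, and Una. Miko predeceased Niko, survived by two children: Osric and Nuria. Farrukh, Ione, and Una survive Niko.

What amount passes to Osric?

The spouse counts as an additional share at the children's level, so there are 5 primary shares of 14,000. Vikram takes one such share (14,000).
The children's combined portion (56,000) is divided into 4 shares of 14,000: Farrukh, Ione, and Una each take 14,000; Miko's 14,000 share passes to Miko's issue.
Miko's share (14,000) is divided into 2 shares of 7,000: Osric and Nuria each take 7,000.

Osric receives 7,000.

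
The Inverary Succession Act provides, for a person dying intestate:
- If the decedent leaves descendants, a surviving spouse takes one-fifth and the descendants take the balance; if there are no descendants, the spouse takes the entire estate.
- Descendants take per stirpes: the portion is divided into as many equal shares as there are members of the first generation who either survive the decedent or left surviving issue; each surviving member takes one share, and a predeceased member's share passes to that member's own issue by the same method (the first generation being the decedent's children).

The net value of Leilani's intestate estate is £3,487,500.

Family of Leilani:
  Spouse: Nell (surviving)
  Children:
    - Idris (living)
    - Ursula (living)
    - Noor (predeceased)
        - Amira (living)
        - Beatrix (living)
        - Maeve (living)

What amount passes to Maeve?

Maeve receives £310,000.

Nell takes one-fifth of £3,487,500 = £697,500. The remaining £2,790,000 passes to the descendants.
The descendants' portion (£2,790,000) is divided into 3 shares of £930,000: Idris and Ursula each take £930,000; Noor's £930,000 share passes to Noor's issue.
Noor's share (£930,000) is divided into 3 shares of £310,000: Amira, Beatrix, and Maeve each take £310,000.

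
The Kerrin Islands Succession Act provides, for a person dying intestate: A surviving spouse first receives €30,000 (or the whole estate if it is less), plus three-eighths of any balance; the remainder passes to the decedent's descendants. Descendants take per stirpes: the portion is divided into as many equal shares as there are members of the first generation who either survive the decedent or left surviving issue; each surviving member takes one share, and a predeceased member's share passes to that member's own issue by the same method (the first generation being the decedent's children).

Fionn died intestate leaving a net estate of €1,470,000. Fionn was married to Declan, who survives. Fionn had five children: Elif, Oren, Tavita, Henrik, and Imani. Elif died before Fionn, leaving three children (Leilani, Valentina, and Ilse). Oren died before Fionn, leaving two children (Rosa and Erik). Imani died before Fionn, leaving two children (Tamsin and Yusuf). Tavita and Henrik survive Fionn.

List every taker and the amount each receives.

Declan first takes €30,000, leaving a balance of €1,440,000. Declan then takes three-eighths of the balance (€540,000), for a total of €570,000. The remaining €900,000 passes to the descendants.
The descendants' portion (€900,000) is divided into 5 shares of €180,000: Tavita and Henrik each take €180,000; Elif's €180,000 share passes to Elif's issue; Oren's €180,000 share passes to Oren's issue; Imani's €180,000 share passes to Imani's issue.
Elif's share (€180,000) is divided into 3 shares of €60,000: Leilani, Valentina, and Ilse each take €60,000.
Oren's share (€180,000) is divided into 2 shares of €90,000: Rosa and Erik each take €90,000.
Imani's share (€180,000) is divided into 2 shares of €90,000: Tamsin and Yusuf each take €90,000.

Declan: €570,000; Leilani: €60,000; Valentina: €60,000; Ilse: €60,000; Rosa: €90,000; Erik: €90,000; Tavita: €180,000; Henrik: €180,000; Tamsin: €90,000; Yusuf: €90,000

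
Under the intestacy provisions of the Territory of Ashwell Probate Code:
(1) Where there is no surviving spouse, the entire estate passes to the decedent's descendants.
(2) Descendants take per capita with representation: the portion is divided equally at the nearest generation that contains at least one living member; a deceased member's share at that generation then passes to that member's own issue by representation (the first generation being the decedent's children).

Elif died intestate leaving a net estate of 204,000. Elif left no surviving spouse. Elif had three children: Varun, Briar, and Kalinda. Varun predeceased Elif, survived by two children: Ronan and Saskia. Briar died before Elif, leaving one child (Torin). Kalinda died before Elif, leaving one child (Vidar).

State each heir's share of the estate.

Ronan: 51,000; Saskia: 51,000; Torin: 51,000; Vidar: 51,000

The entire 204,000 passes to the descendants.
No child survives, so the initial division is made at the grandchildren's generation.
That amount (204,000) is divided into 4 shares of 51,000: Ronan, Saskia, Torin, and Vidar each take 51,000.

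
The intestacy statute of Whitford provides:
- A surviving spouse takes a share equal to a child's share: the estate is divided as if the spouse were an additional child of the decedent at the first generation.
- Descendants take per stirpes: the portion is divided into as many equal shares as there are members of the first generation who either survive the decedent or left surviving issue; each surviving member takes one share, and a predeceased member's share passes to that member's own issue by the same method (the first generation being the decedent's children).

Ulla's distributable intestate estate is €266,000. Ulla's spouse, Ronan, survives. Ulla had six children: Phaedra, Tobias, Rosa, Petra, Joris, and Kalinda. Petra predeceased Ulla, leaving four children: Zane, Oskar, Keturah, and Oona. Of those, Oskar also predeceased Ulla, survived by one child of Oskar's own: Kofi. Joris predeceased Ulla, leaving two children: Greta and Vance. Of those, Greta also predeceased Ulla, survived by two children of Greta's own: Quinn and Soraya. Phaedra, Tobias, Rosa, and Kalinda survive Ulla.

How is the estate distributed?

The spouse counts as an additional share at the children's level, so there are 7 primary shares of €38,000. Ronan takes one such share (€38,000).
The children's combined portion (€228,000) is divided into 6 shares of €38,000: Phaedra, Tobias, Rosa, and Kalinda each take €38,000; Petra's €38,000 share passes to Petra's issue; Joris's €38,000 share passes to Joris's issue.
Petra's share (€38,000) is divided into 4 shares of €9,500: Zane, Keturah, and Oona each take €9,500; Oskar's €9,500 share passes to Oskar's issue.
Oskar's share (€9,500) passes entirely to Kofi.
Joris's share (€38,000) is divided into 2 shares of €19,000: Vance takes €19,000; Greta's €19,000 share passes to Greta's issue.
Greta's share (€19,000) is divided into 2 shares of €9,500: Quinn and Soraya each take €9,500.

Ronan: €38,000; Phaedra: €38,000; Tobias: €38,000; Rosa: €38,000; Zane: €9,500; Kofi: €9,500; Keturah: €9,500; Oona: €9,500; Quinn: €9,500; Soraya: €9,500; Vance: €19,000; Kalinda: €38,000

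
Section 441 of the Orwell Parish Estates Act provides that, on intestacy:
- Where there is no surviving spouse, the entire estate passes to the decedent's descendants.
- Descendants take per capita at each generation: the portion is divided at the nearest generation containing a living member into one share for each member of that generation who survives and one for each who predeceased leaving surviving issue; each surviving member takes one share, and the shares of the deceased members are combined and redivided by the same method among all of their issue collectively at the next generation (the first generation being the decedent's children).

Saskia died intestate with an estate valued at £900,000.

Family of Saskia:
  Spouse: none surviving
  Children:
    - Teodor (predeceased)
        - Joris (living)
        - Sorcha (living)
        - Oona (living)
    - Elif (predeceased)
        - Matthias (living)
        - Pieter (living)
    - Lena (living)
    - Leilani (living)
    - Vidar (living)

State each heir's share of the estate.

The entire £900,000 passes to the descendants.
That amount (£900,000) is divided at the children's generation into 5 shares of £180,000. Lena, Leilani, and Vidar each take £180,000. The 2 shares of the deceased (Teodor and Elif) are combined into a pool of £360,000.
That pool (£360,000) is divided at the grandchildren's generation equally among Joris, Sorcha, Oona, Matthias, and Pieter: £72,000 each.

Joris: £72,000; Sorcha: £72,000; Oona: £72,000; Matthias: £72,000; Pieter: £72,000; Lena: £180,000; Leilani: £180,000; Vidar: £180,000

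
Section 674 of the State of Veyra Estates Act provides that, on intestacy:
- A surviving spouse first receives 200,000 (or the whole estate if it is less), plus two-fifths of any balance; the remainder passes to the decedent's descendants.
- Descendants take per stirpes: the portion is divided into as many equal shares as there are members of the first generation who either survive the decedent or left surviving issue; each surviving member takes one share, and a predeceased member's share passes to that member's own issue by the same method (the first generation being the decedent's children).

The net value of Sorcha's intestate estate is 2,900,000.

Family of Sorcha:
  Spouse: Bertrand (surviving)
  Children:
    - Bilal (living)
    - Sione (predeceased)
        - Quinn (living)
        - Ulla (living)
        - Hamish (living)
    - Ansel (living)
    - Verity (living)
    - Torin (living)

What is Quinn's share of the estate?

Bertrand first takes 200,000, leaving a balance of 2,700,000. Bertrand then takes two-fifths of the balance (1,080,000), for a total of 1,280,000. The remaining 1,620,000 passes to the descendants.
The descendants' portion (1,620,000) is divided into 5 shares of 324,000: Bilal, Ansel, Verity, and Torin each take 324,000; Sione's 324,000 share passes to Sione's issue.
Sione's share (324,000) is divided into 3 shares of 108,000: Quinn, Ulla, and Hamish each take 108,000.

Quinn receives 108,000.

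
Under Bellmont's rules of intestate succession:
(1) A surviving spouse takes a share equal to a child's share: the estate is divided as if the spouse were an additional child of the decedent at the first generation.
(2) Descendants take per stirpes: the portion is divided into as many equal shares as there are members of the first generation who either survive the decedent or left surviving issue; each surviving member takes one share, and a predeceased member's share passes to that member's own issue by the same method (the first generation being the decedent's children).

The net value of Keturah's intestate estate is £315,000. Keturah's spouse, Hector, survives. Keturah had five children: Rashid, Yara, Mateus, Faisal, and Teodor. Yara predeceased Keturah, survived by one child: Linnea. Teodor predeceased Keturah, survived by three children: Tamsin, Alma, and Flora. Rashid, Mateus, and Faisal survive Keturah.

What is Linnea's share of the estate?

Linnea receives £52,500.

The spouse counts as an additional share at the children's level, so there are 6 primary shares of £52,500. Hector takes one such share (£52,500).
The children's combined portion (£262,500) is divided into 5 shares of £52,500: Rashid, Mateus, and Faisal each take £52,500; Yara's £52,500 share passes to Yara's issue; Teodor's £52,500 share passes to Teodor's issue.
Yara's share (£52,500) passes entirely to Linnea.
Teodor's share (£52,500) is divided into 3 shares of £17,500: Tamsin, Alma, and Flora each take £17,500.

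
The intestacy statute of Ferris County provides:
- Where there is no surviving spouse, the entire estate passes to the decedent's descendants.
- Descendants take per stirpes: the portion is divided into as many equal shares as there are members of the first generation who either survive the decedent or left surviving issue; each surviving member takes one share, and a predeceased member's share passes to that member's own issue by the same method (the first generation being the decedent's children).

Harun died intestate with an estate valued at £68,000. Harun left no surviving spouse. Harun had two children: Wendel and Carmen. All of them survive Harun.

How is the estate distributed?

The entire £68,000 passes to the descendants.
That amount (£68,000) is divided into 2 shares of £34,000: Wendel and Carmen each take £34,000.

Wendel: £34,000; Carmen: £34,000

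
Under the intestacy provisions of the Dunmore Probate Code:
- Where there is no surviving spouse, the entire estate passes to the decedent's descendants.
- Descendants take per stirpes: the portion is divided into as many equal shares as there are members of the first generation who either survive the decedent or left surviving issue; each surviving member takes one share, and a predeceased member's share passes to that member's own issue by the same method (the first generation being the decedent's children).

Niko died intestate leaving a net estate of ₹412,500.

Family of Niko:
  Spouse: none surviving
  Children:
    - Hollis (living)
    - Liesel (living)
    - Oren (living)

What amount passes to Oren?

Oren receives ₹137,500.

The entire ₹412,500 passes to the descendants.
That amount (₹412,500) is divided into 3 shares of ₹137,500: Hollis, Liesel, and Oren each take ₹137,500.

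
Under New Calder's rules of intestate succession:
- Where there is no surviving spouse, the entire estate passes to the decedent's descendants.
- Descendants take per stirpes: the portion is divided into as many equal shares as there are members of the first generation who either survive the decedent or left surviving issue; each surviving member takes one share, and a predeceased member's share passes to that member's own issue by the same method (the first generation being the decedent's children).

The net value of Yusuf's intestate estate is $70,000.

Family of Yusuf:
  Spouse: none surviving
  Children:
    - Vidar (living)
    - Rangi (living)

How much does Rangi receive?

The entire $70,000 passes to the descendants.
That amount ($70,000) is divided into 2 shares of $35,000: Vidar and Rangi each take $35,000.

Rangi receives $35,000.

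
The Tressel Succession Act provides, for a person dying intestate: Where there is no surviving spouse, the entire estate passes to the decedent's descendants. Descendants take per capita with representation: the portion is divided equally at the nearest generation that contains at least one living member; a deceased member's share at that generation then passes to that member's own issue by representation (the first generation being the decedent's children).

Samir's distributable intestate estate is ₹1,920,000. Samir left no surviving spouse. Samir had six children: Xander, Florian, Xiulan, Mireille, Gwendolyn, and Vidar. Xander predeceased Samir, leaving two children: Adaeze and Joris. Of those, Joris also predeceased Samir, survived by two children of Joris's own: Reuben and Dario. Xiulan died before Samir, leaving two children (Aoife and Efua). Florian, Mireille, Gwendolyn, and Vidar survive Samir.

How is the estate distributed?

The entire ₹1,920,000 passes to the descendants.
That amount (₹1,920,000) is divided into 6 shares of ₹320,000: Florian, Mireille, Gwendolyn, and Vidar each take ₹320,000; Xander's ₹320,000 share passes to Xander's issue; Xiulan's ₹320,000 share passes to Xiulan's issue.
Xander's share (₹320,000) is divided into 2 shares of ₹160,000: Adaeze takes ₹160,000; Joris's ₹160,000 share passes to Joris's issue.
Joris's share (₹160,000) is divided into 2 shares of ₹80,000: Reuben and Dario each take ₹80,000.
Xiulan's share (₹320,000) is divided into 2 shares of ₹160,000: Aoife and Efua each take ₹160,000.

Adaeze: ₹160,000; Reuben: ₹80,000; Dario: ₹80,000; Florian: ₹320,000; Aoife: ₹160,000; Efua: ₹160,000; Mireille: ₹320,000; Gwendolyn: ₹320,000; Vidar: ₹320,000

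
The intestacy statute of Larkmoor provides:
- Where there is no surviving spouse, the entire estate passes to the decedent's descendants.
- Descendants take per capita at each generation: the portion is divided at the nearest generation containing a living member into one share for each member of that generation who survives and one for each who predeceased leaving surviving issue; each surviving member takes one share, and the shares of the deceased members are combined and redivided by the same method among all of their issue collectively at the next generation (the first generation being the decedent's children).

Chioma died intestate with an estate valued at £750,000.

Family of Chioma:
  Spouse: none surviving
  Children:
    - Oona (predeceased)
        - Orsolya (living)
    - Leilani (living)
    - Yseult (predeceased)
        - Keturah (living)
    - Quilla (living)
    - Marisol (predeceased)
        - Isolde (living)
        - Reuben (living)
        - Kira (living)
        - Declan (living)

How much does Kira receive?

The entire £750,000 passes to the descendants.
That amount (£750,000) is divided at the children's generation into 5 shares of £150,000. Leilani and Quilla each take £150,000. The 3 shares of the deceased (Oona, Yseult, and Marisol) are combined into a pool of £450,000.
That pool (£450,000) is divided at the grandchildren's generation equally among Orsolya, Keturah, Isolde, Reuben, Kira, and Declan: £75,000 each.

Kira receives £75,000.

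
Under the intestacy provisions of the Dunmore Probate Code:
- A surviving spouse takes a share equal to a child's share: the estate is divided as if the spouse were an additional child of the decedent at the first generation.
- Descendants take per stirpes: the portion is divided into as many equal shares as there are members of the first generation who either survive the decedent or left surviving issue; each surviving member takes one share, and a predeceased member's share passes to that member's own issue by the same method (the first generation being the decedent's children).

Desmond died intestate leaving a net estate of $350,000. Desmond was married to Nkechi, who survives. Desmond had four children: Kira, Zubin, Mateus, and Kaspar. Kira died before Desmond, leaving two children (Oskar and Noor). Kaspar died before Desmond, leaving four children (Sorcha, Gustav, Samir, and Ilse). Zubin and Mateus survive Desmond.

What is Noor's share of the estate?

Noor receives $35,000.

The spouse counts as an additional share at the children's level, so there are 5 primary shares of $70,000. Nkechi takes one such share ($70,000).
The children's combined portion ($280,000) is divided into 4 shares of $70,000: Zubin and Mateus each take $70,000; Kira's $70,000 share passes to Kira's issue; Kaspar's $70,000 share passes to Kaspar's issue.
Kira's share ($70,000) is divided into 2 shares of $35,000: Oskar and Noor each take $35,000.
Kaspar's share ($70,000) is divided into 4 shares of $17,500: Sorcha, Gustav, Samir, and Ilse each take $17,500.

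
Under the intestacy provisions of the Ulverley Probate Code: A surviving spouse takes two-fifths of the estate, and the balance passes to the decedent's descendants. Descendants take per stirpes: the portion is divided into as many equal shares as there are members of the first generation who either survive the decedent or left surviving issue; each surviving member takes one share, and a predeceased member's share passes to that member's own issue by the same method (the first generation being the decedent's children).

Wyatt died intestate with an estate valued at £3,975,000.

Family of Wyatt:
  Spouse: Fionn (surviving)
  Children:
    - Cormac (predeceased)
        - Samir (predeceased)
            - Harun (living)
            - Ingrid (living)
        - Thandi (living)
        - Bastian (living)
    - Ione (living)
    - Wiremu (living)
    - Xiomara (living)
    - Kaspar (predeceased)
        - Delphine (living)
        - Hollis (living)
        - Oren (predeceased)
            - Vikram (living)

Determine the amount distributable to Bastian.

Fionn takes two-fifths of £3,975,000 = £1,590,000. The remaining £2,385,000 passes to the descendants.
The descendants' portion (£2,385,000) is divided into 5 shares of £477,000: Ione, Wiremu, and Xiomara each take £477,000; Cormac's £477,000 share passes to Cormac's issue; Kaspar's £477,000 share passes to Kaspar's issue.
Cormac's share (£477,000) is divided into 3 shares of £159,000: Thandi and Bastian each take £159,000; Samir's £159,000 share passes to Samir's issue.
Samir's share (£159,000) is divided into 2 shares of £79,500: Harun and Ingrid each take £79,500.
Kaspar's share (£477,000) is divided into 3 shares of £159,000: Delphine and Hollis each take £159,000; Oren's £159,000 share passes to Oren's issue.
Oren's share (£159,000) passes entirely to Vikram.

Bastian receives £159,000.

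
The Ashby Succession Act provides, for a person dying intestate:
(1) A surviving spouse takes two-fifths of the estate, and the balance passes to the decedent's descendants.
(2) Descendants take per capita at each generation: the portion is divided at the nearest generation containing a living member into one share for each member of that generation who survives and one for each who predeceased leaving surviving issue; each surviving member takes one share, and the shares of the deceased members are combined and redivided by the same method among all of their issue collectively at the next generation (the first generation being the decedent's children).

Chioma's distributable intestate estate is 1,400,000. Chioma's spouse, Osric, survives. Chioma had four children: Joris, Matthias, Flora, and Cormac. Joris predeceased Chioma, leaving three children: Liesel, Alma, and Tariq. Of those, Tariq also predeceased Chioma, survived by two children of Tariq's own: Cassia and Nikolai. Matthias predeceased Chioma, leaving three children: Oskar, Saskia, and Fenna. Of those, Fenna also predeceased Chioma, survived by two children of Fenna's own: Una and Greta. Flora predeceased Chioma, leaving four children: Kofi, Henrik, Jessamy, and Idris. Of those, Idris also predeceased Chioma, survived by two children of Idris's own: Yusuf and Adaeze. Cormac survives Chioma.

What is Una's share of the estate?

Una receives 31,500.

Osric takes two-fifths of 1,400,000 = 560,000. The remaining 840,000 passes to the descendants.
The descendants' portion (840,000) is divided at the children's generation into 4 shares of 210,000. Cormac takes 210,000. The 3 shares of the deceased (Joris, Matthias, and Flora) are combined into a pool of 630,000.
That pool (630,000) is divided at the grandchildren's generation into 10 shares of 63,000. Liesel, Alma, Oskar, Saskia, Kofi, Henrik, and Jessamy each take 63,000. The 3 shares of the deceased (Tariq, Fenna, and Idris) are combined into a pool of 189,000.
That pool (189,000) is divided at the great-grandchildren's generation equally among Cassia, Nikolai, Una, Greta, Yusuf, and Adaeze: 31,500 each.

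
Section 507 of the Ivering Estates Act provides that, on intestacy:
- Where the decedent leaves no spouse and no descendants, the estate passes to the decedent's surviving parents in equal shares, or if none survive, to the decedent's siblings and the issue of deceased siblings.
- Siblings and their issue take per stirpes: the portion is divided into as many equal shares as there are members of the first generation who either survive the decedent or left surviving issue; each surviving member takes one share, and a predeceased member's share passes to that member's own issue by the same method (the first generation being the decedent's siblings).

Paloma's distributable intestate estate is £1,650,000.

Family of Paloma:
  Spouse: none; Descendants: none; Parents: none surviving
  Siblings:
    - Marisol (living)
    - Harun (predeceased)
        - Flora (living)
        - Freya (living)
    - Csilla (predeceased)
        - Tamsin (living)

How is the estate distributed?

Marisol: £550,000; Flora: £275,000; Freya: £275,000; Tamsin: £550,000

The entire £1,650,000 passes to the siblings and their issue.
That amount (£1,650,000) is divided into 3 shares of £550,000: Marisol takes £550,000; Harun's £550,000 share passes to Harun's issue; Csilla's £550,000 share passes to Csilla's issue.
Harun's share (£550,000) is divided into 2 shares of £275,000: Flora and Freya each take £275,000.
Csilla's share (£550,000) passes entirely to Tamsin.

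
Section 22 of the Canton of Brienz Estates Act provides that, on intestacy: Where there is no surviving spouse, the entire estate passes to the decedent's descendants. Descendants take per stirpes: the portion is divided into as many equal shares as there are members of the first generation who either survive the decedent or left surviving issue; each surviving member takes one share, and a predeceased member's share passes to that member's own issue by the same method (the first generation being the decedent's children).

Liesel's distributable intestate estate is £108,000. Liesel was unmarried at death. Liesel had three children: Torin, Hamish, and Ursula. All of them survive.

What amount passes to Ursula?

Ursula receives £36,000.

The entire £108,000 passes to the descendants.
That amount (£108,000) is divided into 3 shares of £36,000: Torin, Hamish, and Ursula each take £36,000.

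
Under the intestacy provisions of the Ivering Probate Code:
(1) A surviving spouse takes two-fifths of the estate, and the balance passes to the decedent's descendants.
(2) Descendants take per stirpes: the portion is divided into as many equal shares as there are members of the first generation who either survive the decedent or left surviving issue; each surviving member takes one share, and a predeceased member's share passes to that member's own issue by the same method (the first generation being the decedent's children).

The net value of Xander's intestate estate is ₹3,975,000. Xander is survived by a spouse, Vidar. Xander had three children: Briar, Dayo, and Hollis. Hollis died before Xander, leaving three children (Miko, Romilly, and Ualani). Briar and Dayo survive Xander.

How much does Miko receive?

Miko receives ₹265,000.

Vidar takes two-fifths of ₹3,975,000 = ₹1,590,000. The remaining ₹2,385,000 passes to the descendants.
The descendants' portion (₹2,385,000) is divided into 3 shares of ₹795,000: Briar and Dayo each take ₹795,000; Hollis's ₹795,000 share passes to Hollis's issue.
Hollis's share (₹795,000) is divided into 3 shares of ₹265,000: Miko, Romilly, and Ualani each take ₹265,000.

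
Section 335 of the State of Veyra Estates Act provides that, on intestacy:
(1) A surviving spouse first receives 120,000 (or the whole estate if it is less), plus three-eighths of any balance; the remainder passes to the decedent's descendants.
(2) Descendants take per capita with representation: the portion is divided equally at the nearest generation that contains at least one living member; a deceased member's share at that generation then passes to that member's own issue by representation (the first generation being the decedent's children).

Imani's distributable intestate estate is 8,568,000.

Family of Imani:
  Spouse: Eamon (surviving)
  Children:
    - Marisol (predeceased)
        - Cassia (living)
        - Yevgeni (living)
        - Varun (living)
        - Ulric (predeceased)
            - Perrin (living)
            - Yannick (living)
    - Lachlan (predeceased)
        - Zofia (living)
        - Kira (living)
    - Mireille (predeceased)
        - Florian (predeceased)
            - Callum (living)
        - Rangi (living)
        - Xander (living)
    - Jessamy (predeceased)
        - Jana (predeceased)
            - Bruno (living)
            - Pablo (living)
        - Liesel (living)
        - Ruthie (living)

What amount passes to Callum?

Eamon first takes 120,000, leaving a balance of 8,448,000. Eamon then takes three-eighths of the balance (3,168,000), for a total of 3,288,000. The remaining 5,280,000 passes to the descendants.
No child survives, so the initial division is made at the grandchildren's generation.
The descendants' portion (5,280,000) is divided into 12 shares of 440,000: Cassia, Yevgeni, Varun, Zofia, Kira, Rangi, Xander, Liesel, and Ruthie each take 440,000; Ulric's 440,000 share passes to Ulric's issue; Florian's 440,000 share passes to Florian's issue; Jana's 440,000 share passes to Jana's issue.
Ulric's share (440,000) is divided into 2 shares of 220,000: Perrin and Yannick each take 220,000.
Florian's share (440,000) passes entirely to Callum.
Jana's share (440,000) is divided into 2 shares of 220,000: Bruno and Pablo each take 220,000.

Callum receives 440,000.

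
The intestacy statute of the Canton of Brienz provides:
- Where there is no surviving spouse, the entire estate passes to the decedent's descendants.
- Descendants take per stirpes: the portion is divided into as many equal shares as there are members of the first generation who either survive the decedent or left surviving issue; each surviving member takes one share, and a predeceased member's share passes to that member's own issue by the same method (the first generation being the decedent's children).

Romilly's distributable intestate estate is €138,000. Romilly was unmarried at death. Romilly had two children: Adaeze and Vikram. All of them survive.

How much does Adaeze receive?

The entire €138,000 passes to the descendants.
That amount (€138,000) is divided into 2 shares of €69,000: Adaeze and Vikram each take €69,000.

Adaeze receives €69,000.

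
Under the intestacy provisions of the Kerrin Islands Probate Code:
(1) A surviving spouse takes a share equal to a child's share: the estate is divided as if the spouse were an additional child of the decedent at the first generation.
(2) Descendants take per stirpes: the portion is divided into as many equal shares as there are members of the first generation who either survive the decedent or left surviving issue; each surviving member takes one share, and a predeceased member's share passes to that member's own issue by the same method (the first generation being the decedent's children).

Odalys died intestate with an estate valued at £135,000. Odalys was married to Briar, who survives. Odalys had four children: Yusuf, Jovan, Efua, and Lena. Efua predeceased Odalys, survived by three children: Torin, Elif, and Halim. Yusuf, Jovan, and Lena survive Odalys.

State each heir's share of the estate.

Briar: £27,000; Yusuf: £27,000; Jovan: £27,000; Torin: £9,000; Elif: £9,000; Halim: £9,000; Lena: £27,000

The spouse counts as an additional share at the children's level, so there are 5 primary shares of £27,000. Briar takes one such share (£27,000).
The children's combined portion (£108,000) is divided into 4 shares of £27,000: Yusuf, Jovan, and Lena each take £27,000; Efua's £27,000 share passes to Efua's issue.
Efua's share (£27,000) is divided into 3 shares of £9,000: Torin, Elif, and Halim each take £9,000.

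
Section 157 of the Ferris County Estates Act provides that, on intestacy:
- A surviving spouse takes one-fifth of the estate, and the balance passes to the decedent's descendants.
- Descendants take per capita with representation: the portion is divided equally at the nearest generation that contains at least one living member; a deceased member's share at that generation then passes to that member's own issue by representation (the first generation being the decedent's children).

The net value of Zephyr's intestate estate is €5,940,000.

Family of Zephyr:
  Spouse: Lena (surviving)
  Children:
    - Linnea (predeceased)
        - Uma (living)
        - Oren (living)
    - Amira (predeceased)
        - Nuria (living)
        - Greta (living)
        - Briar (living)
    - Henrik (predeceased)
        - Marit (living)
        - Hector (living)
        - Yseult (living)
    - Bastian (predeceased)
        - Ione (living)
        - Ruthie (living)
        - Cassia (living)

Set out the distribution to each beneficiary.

Lena takes one-fifth of €5,940,000 = €1,188,000. The remaining €4,752,000 passes to the descendants.
No child survives, so the initial division is made at the grandchildren's generation.
The descendants' portion (€4,752,000) is divided into 11 shares of €432,000: Uma, Oren, Nuria, Greta, Briar, Marit, Hector, Yseult, Ione, Ruthie, and Cassia each take €432,000.

Lena: €1,188,000; Uma: €432,000; Oren: €432,000; Nuria: €432,000; Greta: €432,000; Briar: €432,000; Marit: €432,000; Hector: €432,000; Yseult: €432,000; Ione: €432,000; Ruthie: €432,000; Cassia: €432,000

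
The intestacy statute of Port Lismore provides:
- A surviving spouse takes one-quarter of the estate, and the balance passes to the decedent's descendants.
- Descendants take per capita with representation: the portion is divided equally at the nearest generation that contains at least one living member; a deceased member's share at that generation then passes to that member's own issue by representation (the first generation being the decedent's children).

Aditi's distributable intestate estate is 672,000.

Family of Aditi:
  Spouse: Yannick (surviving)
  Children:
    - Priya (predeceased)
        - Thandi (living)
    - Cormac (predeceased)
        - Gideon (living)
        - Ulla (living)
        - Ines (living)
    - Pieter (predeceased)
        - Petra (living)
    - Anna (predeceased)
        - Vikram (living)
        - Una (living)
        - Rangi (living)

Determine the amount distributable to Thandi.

Thandi receives 63,000.

Yannick takes one-quarter of 672,000 = 168,000. The remaining 504,000 passes to the descendants.
No child survives, so the initial division is made at the grandchildren's generation.
The descendants' portion (504,000) is divided into 8 shares of 63,000: Thandi, Gideon, Ulla, Ines, Petra, Vikram, Una, and Rangi each take 63,000.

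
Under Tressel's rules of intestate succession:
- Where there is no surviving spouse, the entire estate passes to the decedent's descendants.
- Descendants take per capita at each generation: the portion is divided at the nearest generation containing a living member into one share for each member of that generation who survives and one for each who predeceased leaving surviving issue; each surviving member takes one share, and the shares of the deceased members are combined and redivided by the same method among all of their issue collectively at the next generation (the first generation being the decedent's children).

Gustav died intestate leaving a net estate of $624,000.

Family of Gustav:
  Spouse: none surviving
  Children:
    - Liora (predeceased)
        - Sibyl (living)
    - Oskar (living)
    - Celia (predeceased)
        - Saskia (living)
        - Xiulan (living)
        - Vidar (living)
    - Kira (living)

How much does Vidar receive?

Vidar receives $78,000.

The entire $624,000 passes to the descendants.
That amount ($624,000) is divided at the children's generation into 4 shares of $156,000. Oskar and Kira each take $156,000. The 2 shares of the deceased (Liora and Celia) are combined into a pool of $312,000.
That pool ($312,000) is divided at the grandchildren's generation equally among Sibyl, Saskia, Xiulan, and Vidar: $78,000 each.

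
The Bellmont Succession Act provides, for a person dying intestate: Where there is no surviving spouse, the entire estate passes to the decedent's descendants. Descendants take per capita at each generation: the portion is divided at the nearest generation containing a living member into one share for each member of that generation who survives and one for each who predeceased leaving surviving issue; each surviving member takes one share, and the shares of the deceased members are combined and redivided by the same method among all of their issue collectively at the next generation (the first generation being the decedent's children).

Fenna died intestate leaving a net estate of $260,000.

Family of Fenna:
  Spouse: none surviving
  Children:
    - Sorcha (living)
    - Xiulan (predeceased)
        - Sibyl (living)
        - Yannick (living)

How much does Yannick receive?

Yannick receives $65,000.

The entire $260,000 passes to the descendants.
That amount ($260,000) is divided at the children's generation into 2 shares of $130,000. Sorcha takes $130,000. The remaining share for the deceased Xiulan ($130,000) is carried to the next generation.
That pool ($130,000) is divided at the grandchildren's generation equally among Sibyl and Yannick: $65,000 each.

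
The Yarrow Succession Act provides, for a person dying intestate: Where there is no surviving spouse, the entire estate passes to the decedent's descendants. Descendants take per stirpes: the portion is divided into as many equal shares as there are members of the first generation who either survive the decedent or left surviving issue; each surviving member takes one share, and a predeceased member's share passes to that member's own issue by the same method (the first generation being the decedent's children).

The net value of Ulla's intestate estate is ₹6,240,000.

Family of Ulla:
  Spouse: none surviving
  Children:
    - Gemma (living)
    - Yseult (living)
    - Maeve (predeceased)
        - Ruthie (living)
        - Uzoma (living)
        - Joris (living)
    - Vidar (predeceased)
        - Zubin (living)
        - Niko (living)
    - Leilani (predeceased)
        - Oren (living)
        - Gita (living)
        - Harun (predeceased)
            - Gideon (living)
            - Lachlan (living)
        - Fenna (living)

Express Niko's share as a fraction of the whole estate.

Niko receives 1/10 of the estate.

The entire ₹6,240,000 passes to the descendants.
That amount (₹6,240,000) is divided into 5 shares of ₹1,248,000: Gemma and Yseult each take ₹1,248,000; Maeve's ₹1,248,000 share passes to Maeve's issue; Vidar's ₹1,248,000 share passes to Vidar's issue; Leilani's ₹1,248,000 share passes to Leilani's issue.
Maeve's share (₹1,248,000) is divided into 3 shares of ₹416,000: Ruthie, Uzoma, and Joris each take ₹416,000.
Vidar's share (₹1,248,000) is divided into 2 shares of ₹624,000: Zubin and Niko each take ₹624,000.
Leilani's share (₹1,248,000) is divided into 4 shares of ₹312,000: Oren, Gita, and Fenna each take ₹312,000; Harun's ₹312,000 share passes to Harun's issue.
Harun's share (₹312,000) is divided into 2 shares of ₹156,000: Gideon and Lachlan each take ₹156,000.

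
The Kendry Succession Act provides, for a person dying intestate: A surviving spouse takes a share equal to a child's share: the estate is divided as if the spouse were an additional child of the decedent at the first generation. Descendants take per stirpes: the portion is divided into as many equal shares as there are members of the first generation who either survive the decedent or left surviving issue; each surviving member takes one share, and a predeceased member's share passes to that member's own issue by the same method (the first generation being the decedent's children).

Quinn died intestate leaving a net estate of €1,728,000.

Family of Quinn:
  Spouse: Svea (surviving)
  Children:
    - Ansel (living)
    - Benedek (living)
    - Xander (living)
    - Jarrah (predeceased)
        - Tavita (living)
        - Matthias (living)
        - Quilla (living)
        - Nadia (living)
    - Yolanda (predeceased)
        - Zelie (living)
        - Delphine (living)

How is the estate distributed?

Svea: €288,000; Ansel: €288,000; Benedek: €288,000; Xander: €288,000; Tavita: €72,000; Matthias: €72,000; Quilla: €72,000; Nadia: €72,000; Zelie: €144,000; Delphine: €144,000

The spouse counts as an additional share at the children's level, so there are 6 primary shares of €288,000. Svea takes one such share (€288,000).
The children's combined portion (€1,440,000) is divided into 5 shares of €288,000: Ansel, Benedek, and Xander each take €288,000; Jarrah's €288,000 share passes to Jarrah's issue; Yolanda's €288,000 share passes to Yolanda's issue.
Jarrah's share (€288,000) is divided into 4 shares of €72,000: Tavita, Matthias, Quilla, and Nadia each take €72,000.
Yolanda's share (€288,000) is divided into 2 shares of €144,000: Zelie and Delphine each take €144,000.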